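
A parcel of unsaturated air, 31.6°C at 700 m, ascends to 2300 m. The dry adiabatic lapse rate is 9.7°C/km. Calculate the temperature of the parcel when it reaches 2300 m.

16.08°C

700 → 2300 m (dry adiabatic, 9.7°C/km): ΔT = -9.7 × 1.6 = -15.52°C → T = 16.08°C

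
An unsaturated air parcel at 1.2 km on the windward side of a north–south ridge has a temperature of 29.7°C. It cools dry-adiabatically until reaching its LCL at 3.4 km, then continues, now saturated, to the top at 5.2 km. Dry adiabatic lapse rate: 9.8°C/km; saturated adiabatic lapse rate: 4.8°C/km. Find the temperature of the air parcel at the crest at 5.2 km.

1200 → 3400 m (dry, 9.8°C/km): ΔT = -9.8 × 2.2 = -21.56°C → T = 8.14°C
3400 → 5200 m (saturated, 4.8°C/km): ΔT = -4.8 × 1.8 = -8.64°C → T = -0.5°C

-0.5°C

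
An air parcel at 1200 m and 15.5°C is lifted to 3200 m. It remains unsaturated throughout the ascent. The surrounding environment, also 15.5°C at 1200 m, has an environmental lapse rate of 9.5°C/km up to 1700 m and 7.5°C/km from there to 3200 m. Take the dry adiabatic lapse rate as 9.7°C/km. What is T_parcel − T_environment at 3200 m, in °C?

-3.4°C (parcel cooler than environment)

Parcel:
  From 1200 m to 3200 m (dry): cools by 9.7 × 2 = 19.4°C, giving -3.9°C.
Environment:
  From 1200 m to 1700 m (environment, lower layer): cools by 9.5 × 0.5 = 4.75°C, giving 10.75°C.
  From 1700 m to 3200 m (environment, upper layer): cools by 7.5 × 1.5 = 11.25°C, giving -0.5°C.
T_parcel − T_env = -3.9 − (-0.5) = -3.4°C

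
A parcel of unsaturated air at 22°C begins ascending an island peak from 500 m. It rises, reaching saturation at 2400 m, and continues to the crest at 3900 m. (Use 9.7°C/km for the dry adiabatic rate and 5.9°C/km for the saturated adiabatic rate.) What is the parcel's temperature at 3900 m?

From 500 m to 2400 m (dry): cools by 9.7 × 1.9 = 18.43°C, giving 3.57°C.
From 2400 m to 3900 m (saturated): cools by 5.9 × 1.5 = 8.85°C, giving -5.28°C.

-5.28°C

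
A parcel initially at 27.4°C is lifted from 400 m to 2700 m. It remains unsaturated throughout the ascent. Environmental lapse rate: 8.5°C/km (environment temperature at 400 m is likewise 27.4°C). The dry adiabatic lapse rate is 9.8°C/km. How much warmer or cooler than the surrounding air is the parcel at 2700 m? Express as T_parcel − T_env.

-2.99°C (parcel cooler than environment)

Parcel:
  400–2700 m, dry: Δz = 2.3 km ⇒ ΔT = -22.54°C; T = 4.86°C
Environment:
  400–2700 m, environment: Δz = 2.3 km ⇒ ΔT = -19.55°C; T = 7.85°C
T_parcel − T_env = 4.86 − 7.85 = -2.99°C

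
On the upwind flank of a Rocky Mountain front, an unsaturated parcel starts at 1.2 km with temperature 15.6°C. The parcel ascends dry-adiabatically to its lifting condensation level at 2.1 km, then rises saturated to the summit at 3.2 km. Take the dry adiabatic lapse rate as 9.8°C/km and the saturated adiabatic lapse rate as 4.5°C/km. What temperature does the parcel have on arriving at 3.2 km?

1.83°C

1200–2100 m, dry: Δz = 0.9 km ⇒ ΔT = -8.82°C; T = 6.78°C
2100–3200 m, saturated: Δz = 1.1 km ⇒ ΔT = -4.95°C; T = 1.83°C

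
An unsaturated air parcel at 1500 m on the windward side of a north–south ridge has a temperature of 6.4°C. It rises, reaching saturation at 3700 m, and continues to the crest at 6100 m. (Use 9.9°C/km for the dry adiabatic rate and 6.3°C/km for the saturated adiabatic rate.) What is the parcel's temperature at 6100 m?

Dry to 3700 m: -9.9 × 2.2 km = -21.78°C, so T = -15.38°C.
Saturated to 6100 m: -6.3 × 2.4 km = -15.12°C, so T = -30.5°C.

-30.5°C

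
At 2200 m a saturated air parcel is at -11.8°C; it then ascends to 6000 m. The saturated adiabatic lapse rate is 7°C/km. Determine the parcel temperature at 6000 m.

-38.4°C

Saturated adiabatic to 6000 m: -7 × 3.8 km = -26.6°C, so T = -38.4°C.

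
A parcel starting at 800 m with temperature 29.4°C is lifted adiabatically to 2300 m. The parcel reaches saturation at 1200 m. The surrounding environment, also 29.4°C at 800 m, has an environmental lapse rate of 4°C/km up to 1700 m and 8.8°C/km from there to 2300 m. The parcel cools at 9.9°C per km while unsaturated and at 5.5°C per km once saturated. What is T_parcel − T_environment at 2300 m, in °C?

Parcel:
  Dry to 1200 m: -9.9 × 0.4 km = -3.96°C, so T = 25.44°C.
  Saturated to 2300 m: -5.5 × 1.1 km = -6.05°C, so T = 19.39°C.
Environment:
  Environment, lower layer to 1700 m: -4 × 0.9 km = -3.6°C, so T = 25.8°C.
  Environment, upper layer to 2300 m: -8.8 × 0.6 km = -5.28°C, so T = 20.52°C.
T_parcel − T_env = 19.39 − 20.52 = -1.13°C

-1.13°C (parcel cooler than environment)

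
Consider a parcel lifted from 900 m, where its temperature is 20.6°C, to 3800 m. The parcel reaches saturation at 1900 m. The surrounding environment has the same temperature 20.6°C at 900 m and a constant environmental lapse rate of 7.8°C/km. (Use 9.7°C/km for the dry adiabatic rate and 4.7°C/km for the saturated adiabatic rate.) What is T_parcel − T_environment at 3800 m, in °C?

Parcel:
  900 → 1900 m (dry, 9.7°C/km): ΔT = -9.7 × 1 = -9.7°C → T = 10.9°C
  1900 → 3800 m (saturated, 4.7°C/km): ΔT = -4.7 × 1.9 = -8.93°C → T = 1.97°C
Environment:
  900 → 3800 m (environment, 7.8°C/km): ΔT = -7.8 × 2.9 = -22.62°C → T = -2.02°C
T_parcel − T_env = 1.97 − (-2.02) = +3.99°C

+3.99°C (parcel warmer than environment)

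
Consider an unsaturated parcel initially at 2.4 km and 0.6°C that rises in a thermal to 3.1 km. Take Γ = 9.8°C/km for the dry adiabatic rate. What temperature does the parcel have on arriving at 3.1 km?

-6.26°C

Dry adiabatic to 3100 m: -9.8 × 0.7 km = -6.86°C, so T = -6.26°C.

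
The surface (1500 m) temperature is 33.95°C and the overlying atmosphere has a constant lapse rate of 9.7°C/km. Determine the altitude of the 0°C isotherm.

5000 m

Height above start = (33.95 − 0) / 9.7 = 3.5 km
Altitude = 1500 m + 3500 m = 5000 m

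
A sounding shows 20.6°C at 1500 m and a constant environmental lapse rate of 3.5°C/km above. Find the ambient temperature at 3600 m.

13.25°C

From 1500 m to 3600 m (environmental): cools by 3.5 × 2.1 = 7.35°C, giving 13.25°C.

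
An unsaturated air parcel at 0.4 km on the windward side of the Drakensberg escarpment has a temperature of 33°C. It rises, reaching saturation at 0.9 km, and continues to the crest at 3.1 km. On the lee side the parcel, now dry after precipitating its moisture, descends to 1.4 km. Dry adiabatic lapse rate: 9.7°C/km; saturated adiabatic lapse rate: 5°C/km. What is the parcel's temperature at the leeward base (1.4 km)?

33.64°C

400 → 900 m (dry, 9.7°C/km): ΔT = -9.7 × 0.5 = -4.85°C → T = 28.15°C
900 → 3100 m (saturated, 5°C/km): ΔT = -5 × 2.2 = -11°C → T = 17.15°C
3100 → 1400 m (dry descent, 9.7°C/km): ΔT = +9.7 × 1.7 = +16.49°C → T = 33.64°C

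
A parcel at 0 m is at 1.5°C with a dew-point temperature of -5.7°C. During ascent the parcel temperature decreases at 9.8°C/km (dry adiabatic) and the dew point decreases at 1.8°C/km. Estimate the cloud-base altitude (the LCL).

T and T_d converge at 9.8 − 1.8 = 8°C per km
Height above start = (1.5 − (-5.7)) / 8 = 0.9 km
LCL altitude = 0 m + 900 m = 900 m

900 m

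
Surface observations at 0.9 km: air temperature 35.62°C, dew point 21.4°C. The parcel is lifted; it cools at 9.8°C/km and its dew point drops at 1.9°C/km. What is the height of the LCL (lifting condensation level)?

T and T_d converge at 9.8 − 1.9 = 7.9°C per km
Height above start = (35.62 − 21.4) / 7.9 = 1.8 km
LCL altitude = 900 m + 1800 m = 2700 m

2.7 km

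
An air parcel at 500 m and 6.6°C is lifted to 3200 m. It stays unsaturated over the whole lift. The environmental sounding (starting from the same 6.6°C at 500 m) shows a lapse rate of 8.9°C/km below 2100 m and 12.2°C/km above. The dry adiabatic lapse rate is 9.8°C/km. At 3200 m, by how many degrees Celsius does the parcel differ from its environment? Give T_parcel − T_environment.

+1.2°C (parcel warmer than environment)

Parcel:
  From 500 m to 3200 m (dry): cools by 9.8 × 2.7 = 26.46°C, giving -19.86°C.
Environment:
  From 500 m to 2100 m (environment, lower layer): cools by 8.9 × 1.6 = 14.24°C, giving -7.64°C.
  From 2100 m to 3200 m (environment, upper layer): cools by 12.2 × 1.1 = 13.42°C, giving -21.06°C.
T_parcel − T_env = -19.86 − (-21.06) = +1.2°C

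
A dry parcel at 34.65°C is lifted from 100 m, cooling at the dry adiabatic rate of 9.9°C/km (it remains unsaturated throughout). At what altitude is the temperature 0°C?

3600 m

Height above start = (34.65 − 0) / 9.9 = 3.5 km
Altitude = 100 m + 3500 m = 3600 m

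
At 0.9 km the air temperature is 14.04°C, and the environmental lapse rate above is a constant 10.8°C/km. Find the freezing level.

2.2 km

Height above start = (14.04 − 0) / 10.8 = 1.3 km
Altitude = 900 m + 1300 m = 2200 m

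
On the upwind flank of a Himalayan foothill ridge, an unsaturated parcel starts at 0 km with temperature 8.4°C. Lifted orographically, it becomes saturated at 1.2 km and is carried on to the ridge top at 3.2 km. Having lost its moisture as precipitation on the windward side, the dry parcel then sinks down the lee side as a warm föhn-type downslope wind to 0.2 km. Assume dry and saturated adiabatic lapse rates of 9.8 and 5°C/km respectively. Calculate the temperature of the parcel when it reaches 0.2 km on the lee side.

16.04°C

0–1200 m, dry: Δz = 1.2 km ⇒ ΔT = -11.76°C; T = -3.36°C
1200–3200 m, saturated: Δz = 2 km ⇒ ΔT = -10°C; T = -13.36°C
3200–200 m, dry descent: Δz = 3 km ⇒ ΔT = +29.4°C; T = 16.04°C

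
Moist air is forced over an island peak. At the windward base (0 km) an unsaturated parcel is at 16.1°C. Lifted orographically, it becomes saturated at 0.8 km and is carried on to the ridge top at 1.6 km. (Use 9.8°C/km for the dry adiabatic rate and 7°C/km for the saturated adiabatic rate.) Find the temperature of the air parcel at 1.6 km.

0 → 800 m (dry, 9.8°C/km): ΔT = -9.8 × 0.8 = -7.84°C → T = 8.26°C
800 → 1600 m (saturated, 7°C/km): ΔT = -7 × 0.8 = -5.6°C → T = 2.66°C

2.66°C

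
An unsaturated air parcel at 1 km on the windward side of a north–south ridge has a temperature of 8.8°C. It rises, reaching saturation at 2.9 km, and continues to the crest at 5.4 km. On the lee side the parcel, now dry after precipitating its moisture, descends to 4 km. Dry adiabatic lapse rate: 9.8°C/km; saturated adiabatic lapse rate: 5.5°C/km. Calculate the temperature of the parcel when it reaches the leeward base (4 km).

From 1000 m to 2900 m (dry): cools by 9.8 × 1.9 = 18.62°C, giving -9.82°C.
From 2900 m to 5400 m (saturated): cools by 5.5 × 2.5 = 13.75°C, giving -23.57°C.
From 5400 m to 4000 m (dry descent): warms by 9.8 × 1.4 = 13.72°C, giving -9.85°C.

-9.85°C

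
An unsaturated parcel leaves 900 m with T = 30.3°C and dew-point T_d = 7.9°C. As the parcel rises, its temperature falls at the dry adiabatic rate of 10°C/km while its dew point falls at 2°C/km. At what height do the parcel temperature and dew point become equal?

T and T_d converge at 10 − 2 = 8°C per km
Height above start = (30.3 − 7.9) / 8 = 2.8 km
LCL altitude = 900 m + 2800 m = 3700 m

3700 m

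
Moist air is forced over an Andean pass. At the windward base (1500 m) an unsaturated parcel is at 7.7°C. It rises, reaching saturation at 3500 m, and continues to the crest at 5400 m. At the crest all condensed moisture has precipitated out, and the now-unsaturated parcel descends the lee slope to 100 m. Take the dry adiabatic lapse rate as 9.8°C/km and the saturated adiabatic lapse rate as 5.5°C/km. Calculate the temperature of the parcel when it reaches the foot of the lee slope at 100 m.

29.59°C

1500–3500 m, dry: Δz = 2 km ⇒ ΔT = -19.6°C; T = -11.9°C
3500–5400 m, saturated: Δz = 1.9 km ⇒ ΔT = -10.45°C; T = -22.35°C
5400–100 m, dry descent: Δz = 5.3 km ⇒ ΔT = +51.94°C; T = 29.59°C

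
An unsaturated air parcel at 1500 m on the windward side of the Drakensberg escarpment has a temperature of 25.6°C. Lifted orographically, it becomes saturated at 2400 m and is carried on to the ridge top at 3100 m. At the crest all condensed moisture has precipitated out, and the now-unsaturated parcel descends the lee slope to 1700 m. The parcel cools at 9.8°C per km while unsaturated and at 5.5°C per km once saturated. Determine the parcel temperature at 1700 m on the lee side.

1500–2400 m, dry: Δz = 0.9 km ⇒ ΔT = -8.82°C; T = 16.78°C
2400–3100 m, saturated: Δz = 0.7 km ⇒ ΔT = -3.85°C; T = 12.93°C
3100–1700 m, dry descent: Δz = 1.4 km ⇒ ΔT = +13.72°C; T = 26.65°C

26.65°C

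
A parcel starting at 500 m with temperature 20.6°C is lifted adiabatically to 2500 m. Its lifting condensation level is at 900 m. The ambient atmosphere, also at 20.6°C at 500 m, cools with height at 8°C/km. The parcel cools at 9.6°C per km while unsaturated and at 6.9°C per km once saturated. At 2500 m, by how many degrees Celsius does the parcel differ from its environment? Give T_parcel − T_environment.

+1.12°C (parcel warmer than environment)

Parcel:
  500 → 900 m (dry, 9.6°C/km): ΔT = -9.6 × 0.4 = -3.84°C → T = 16.76°C
  900 → 2500 m (saturated, 6.9°C/km): ΔT = -6.9 × 1.6 = -11.04°C → T = 5.72°C
Environment:
  500 → 2500 m (environment, 8°C/km): ΔT = -8 × 2 = -16°C → T = 4.6°C
T_parcel − T_env = 5.72 − 4.6 = +1.12°C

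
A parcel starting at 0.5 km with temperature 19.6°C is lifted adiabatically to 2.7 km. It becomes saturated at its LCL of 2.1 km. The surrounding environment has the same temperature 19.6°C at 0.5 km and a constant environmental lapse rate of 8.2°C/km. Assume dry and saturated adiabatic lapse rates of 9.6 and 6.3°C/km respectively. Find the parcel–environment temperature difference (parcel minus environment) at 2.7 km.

Parcel:
  From 500 m to 2100 m (dry): cools by 9.6 × 1.6 = 15.36°C, giving 4.24°C.
  From 2100 m to 2700 m (saturated): cools by 6.3 × 0.6 = 3.78°C, giving 0.46°C.
Environment:
  From 500 m to 2700 m (environment): cools by 8.2 × 2.2 = 18.04°C, giving 1.56°C.
T_parcel − T_env = 0.46 − 1.56 = -1.1°C

-1.1°C (parcel cooler than environment)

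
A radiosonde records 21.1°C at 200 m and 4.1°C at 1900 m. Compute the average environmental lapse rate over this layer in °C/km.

10°C/km

Γ = −ΔT/Δz = (21.1 − 4.1) / (1900 − 200) m
  = 17°C / 1.7 km = 10°C/km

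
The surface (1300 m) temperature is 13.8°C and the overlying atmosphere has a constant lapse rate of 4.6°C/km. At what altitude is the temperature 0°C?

4300 m

Height above start = (13.8 − 0) / 4.6 = 3 km
Altitude = 1300 m + 3000 m = 4300 m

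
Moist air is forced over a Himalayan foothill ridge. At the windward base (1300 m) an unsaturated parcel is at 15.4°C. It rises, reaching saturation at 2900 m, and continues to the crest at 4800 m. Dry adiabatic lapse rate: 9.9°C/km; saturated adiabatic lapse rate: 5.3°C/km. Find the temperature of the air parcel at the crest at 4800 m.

-10.51°C

Dry to 2900 m: -9.9 × 1.6 km = -15.84°C, so T = -0.44°C.
Saturated to 4800 m: -5.3 × 1.9 km = -10.07°C, so T = -10.51°C.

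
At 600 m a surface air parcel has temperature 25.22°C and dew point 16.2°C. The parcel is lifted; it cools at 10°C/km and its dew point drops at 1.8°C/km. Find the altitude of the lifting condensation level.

T and T_d converge at 10 − 1.8 = 8.2°C per km
Height above start = (25.22 − 16.2) / 8.2 = 1.1 km
LCL altitude = 600 m + 1100 m = 1700 m

1700 m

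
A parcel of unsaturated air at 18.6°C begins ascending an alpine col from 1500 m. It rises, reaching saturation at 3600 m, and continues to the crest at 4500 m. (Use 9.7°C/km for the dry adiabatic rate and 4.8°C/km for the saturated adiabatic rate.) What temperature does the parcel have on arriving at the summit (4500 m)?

Dry to 3600 m: -9.7 × 2.1 km = -20.37°C, so T = -1.77°C.
Saturated to 4500 m: -4.8 × 0.9 km = -4.32°C, so T = -6.09°C.

-6.09°C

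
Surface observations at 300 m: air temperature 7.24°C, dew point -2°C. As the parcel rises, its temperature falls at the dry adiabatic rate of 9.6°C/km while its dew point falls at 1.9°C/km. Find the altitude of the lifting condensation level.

T and T_d converge at 9.6 − 1.9 = 7.7°C per km
Height above start = (7.24 − (-2)) / 7.7 = 1.2 km
LCL altitude = 300 m + 1200 m = 1500 m

1500 m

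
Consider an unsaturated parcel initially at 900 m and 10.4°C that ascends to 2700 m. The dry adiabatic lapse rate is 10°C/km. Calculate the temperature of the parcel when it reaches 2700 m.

900 → 2700 m (dry adiabatic, 10°C/km): ΔT = -10 × 1.8 = -18°C → T = -7.6°C

-7.6°C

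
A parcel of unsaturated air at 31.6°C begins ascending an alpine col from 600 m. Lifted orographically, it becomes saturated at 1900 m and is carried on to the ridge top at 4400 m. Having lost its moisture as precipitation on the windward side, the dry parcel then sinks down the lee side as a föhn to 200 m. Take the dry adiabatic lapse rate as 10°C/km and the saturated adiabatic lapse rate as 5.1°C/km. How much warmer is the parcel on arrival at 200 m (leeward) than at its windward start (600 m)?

600–1900 m, dry: Δz = 1.3 km ⇒ ΔT = -13°C; T = 18.6°C
1900–4400 m, saturated: Δz = 2.5 km ⇒ ΔT = -12.75°C; T = 5.85°C
4400–200 m, dry descent: Δz = 4.2 km ⇒ ΔT = +42°C; T = 47.85°C
Net change vs windward start: 47.85 − 31.6 = +16.25°C

+16.25°C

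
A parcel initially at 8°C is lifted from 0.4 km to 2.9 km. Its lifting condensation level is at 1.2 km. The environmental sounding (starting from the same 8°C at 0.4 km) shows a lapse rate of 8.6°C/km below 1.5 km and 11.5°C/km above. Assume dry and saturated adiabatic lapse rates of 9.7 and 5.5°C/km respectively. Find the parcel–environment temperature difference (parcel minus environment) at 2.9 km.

Parcel:
  400–1200 m, dry: Δz = 0.8 km ⇒ ΔT = -7.76°C; T = 0.24°C
  1200–2900 m, saturated: Δz = 1.7 km ⇒ ΔT = -9.35°C; T = -9.11°C
Environment:
  400–1500 m, environment, lower layer: Δz = 1.1 km ⇒ ΔT = -9.46°C; T = -1.46°C
  1500–2900 m, environment, upper layer: Δz = 1.4 km ⇒ ΔT = -16.1°C; T = -17.56°C
T_parcel − T_env = -9.11 − (-17.56) = +8.45°C

+8.45°C (parcel warmer than environment)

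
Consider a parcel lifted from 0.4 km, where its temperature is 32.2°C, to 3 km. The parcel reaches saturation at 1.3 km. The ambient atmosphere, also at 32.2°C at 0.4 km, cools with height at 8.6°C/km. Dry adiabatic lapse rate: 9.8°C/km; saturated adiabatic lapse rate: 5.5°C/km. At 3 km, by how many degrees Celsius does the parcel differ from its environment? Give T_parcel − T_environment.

Parcel:
  From 400 m to 1300 m (dry): cools by 9.8 × 0.9 = 8.82°C, giving 23.38°C.
  From 1300 m to 3000 m (saturated): cools by 5.5 × 1.7 = 9.35°C, giving 14.03°C.
Environment:
  From 400 m to 3000 m (environment): cools by 8.6 × 2.6 = 22.36°C, giving 9.84°C.
T_parcel − T_env = 14.03 − 9.84 = +4.19°C

+4.19°C (parcel warmer than environment)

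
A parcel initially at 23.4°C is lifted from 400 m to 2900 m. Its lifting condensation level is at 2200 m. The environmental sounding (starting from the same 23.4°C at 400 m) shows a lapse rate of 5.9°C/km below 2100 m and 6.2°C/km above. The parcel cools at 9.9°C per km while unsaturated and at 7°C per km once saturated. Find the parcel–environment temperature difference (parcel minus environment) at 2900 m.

-7.73°C (parcel cooler than environment)

Parcel:
  From 400 m to 2200 m (dry): cools by 9.9 × 1.8 = 17.82°C, giving 5.58°C.
  From 2200 m to 2900 m (saturated): cools by 7 × 0.7 = 4.9°C, giving 0.68°C.
Environment:
  From 400 m to 2100 m (environment, lower layer): cools by 5.9 × 1.7 = 10.03°C, giving 13.37°C.
  From 2100 m to 2900 m (environment, upper layer): cools by 6.2 × 0.8 = 4.96°C, giving 8.41°C.
T_parcel − T_env = 0.68 − 8.41 = -7.73°C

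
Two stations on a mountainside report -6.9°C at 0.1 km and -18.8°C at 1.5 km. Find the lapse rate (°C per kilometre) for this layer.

Γ = −ΔT/Δz = (-6.9 − (-18.8)) / (1500 − 100) m
  = 11.9°C / 1.4 km = 8.5°C/km

8.5°C/km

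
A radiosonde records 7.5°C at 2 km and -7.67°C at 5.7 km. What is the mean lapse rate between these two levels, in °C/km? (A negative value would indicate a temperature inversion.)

4.1°C/km

Γ = −ΔT/Δz = (7.5 − (-7.67)) / (5700 − 2000) m
  = 15.17°C / 3.7 km = 4.1°C/km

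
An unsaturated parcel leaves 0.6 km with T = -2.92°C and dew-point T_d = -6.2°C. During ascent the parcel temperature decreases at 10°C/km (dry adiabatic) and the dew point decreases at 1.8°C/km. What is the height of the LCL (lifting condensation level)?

1 km

T and T_d converge at 10 − 1.8 = 8.2°C per km
Height above start = (-2.92 − (-6.2)) / 8.2 = 0.4 km
LCL altitude = 600 m + 400 m = 1000 m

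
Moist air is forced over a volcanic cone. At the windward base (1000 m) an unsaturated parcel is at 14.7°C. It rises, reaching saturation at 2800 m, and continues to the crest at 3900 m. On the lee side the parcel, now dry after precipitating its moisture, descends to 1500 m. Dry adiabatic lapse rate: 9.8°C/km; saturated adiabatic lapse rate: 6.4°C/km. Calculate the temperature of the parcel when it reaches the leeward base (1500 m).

13.54°C

1000–2800 m, dry: Δz = 1.8 km ⇒ ΔT = -17.64°C; T = -2.94°C
2800–3900 m, saturated: Δz = 1.1 km ⇒ ΔT = -7.04°C; T = -9.98°C
3900–1500 m, dry descent: Δz = 2.4 km ⇒ ΔT = +23.52°C; T = 13.54°C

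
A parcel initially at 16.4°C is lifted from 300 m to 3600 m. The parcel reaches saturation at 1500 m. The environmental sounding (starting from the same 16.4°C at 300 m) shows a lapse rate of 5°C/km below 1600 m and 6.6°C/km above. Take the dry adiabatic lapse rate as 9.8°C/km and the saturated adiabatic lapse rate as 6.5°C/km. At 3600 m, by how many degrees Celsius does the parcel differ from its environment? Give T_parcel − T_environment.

Parcel:
  Dry to 1500 m: -9.8 × 1.2 km = -11.76°C, so T = 4.64°C.
  Saturated to 3600 m: -6.5 × 2.1 km = -13.65°C, so T = -9.01°C.
Environment:
  Environment, lower layer to 1600 m: -5 × 1.3 km = -6.5°C, so T = 9.9°C.
  Environment, upper layer to 3600 m: -6.6 × 2 km = -13.2°C, so T = -3.3°C.
T_parcel − T_env = -9.01 − (-3.3) = -5.71°C

-5.71°C (parcel cooler than environment)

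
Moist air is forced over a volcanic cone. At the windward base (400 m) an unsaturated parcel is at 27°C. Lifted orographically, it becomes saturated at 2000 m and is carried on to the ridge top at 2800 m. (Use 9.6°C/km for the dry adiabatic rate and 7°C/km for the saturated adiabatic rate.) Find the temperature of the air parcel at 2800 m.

6.04°C

400–2000 m, dry: Δz = 1.6 km ⇒ ΔT = -15.36°C; T = 11.64°C
2000–2800 m, saturated: Δz = 0.8 km ⇒ ΔT = -5.6°C; T = 6.04°C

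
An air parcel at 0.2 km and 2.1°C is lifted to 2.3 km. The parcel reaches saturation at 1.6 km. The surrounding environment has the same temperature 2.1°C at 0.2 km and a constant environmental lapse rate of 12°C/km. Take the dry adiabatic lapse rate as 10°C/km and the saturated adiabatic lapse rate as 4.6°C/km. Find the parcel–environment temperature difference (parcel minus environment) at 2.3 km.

Parcel:
  200 → 1600 m (dry, 10°C/km): ΔT = -10 × 1.4 = -14°C → T = -11.9°C
  1600 → 2300 m (saturated, 4.6°C/km): ΔT = -4.6 × 0.7 = -3.22°C → T = -15.12°C
Environment:
  200 → 2300 m (environment, 12°C/km): ΔT = -12 × 2.1 = -25.2°C → T = -23.1°C
T_parcel − T_env = -15.12 − (-23.1) = +7.98°C

+7.98°C (parcel warmer than environment)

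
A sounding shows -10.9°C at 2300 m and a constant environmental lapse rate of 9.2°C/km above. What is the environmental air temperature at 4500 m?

2300 → 4500 m (environmental, 9.2°C/km): ΔT = -9.2 × 2.2 = -20.24°C → T = -31.14°C

-31.14°C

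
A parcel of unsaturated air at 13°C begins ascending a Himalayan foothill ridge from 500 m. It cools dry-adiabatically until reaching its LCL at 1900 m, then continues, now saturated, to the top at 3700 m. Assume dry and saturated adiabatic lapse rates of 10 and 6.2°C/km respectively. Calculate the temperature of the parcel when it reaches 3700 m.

500 → 1900 m (dry, 10°C/km): ΔT = -10 × 1.4 = -14°C → T = -1°C
1900 → 3700 m (saturated, 6.2°C/km): ΔT = -6.2 × 1.8 = -11.16°C → T = -12.16°C

-12.16°C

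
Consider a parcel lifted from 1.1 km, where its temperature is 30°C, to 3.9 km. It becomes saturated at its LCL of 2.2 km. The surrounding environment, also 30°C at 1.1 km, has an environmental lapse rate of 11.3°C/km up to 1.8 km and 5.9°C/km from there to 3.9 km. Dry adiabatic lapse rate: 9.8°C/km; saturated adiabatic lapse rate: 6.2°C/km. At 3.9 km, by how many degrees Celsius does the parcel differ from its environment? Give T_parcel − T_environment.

-1.02°C (parcel cooler than environment)

Parcel:
  1100 → 2200 m (dry, 9.8°C/km): ΔT = -9.8 × 1.1 = -10.78°C → T = 19.22°C
  2200 → 3900 m (saturated, 6.2°C/km): ΔT = -6.2 × 1.7 = -10.54°C → T = 8.68°C
Environment:
  1100 → 1800 m (environment, lower layer, 11.3°C/km): ΔT = -11.3 × 0.7 = -7.91°C → T = 22.09°C
  1800 → 3900 m (environment, upper layer, 5.9°C/km): ΔT = -5.9 × 2.1 = -12.39°C → T = 9.7°C
T_parcel − T_env = 8.68 − 9.7 = -1.02°C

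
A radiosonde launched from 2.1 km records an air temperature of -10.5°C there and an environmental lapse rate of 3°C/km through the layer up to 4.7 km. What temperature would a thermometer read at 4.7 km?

Environmental to 4700 m: -3 × 2.6 km = -7.8°C, so T = -18.3°C.

-18.3°C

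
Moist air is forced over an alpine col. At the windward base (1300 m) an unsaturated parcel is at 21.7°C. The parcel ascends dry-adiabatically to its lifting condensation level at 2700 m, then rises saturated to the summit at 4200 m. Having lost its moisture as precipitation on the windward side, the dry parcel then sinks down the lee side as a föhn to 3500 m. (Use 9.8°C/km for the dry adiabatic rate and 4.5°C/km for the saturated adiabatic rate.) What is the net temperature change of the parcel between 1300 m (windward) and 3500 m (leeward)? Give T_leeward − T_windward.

From 1300 m to 2700 m (dry): cools by 9.8 × 1.4 = 13.72°C, giving 7.98°C.
From 2700 m to 4200 m (saturated): cools by 4.5 × 1.5 = 6.75°C, giving 1.23°C.
From 4200 m to 3500 m (dry descent): warms by 9.8 × 0.7 = 6.86°C, giving 8.09°C.
Net change vs windward start: 8.09 − 21.7 = -13.61°C

-13.61°C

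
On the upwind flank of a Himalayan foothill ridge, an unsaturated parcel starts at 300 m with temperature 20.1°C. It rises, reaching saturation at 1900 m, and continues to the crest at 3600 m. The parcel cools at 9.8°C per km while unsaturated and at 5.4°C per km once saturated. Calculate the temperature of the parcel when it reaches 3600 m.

300–1900 m, dry: Δz = 1.6 km ⇒ ΔT = -15.68°C; T = 4.42°C
1900–3600 m, saturated: Δz = 1.7 km ⇒ ΔT = -9.18°C; T = -4.76°C

-4.76°C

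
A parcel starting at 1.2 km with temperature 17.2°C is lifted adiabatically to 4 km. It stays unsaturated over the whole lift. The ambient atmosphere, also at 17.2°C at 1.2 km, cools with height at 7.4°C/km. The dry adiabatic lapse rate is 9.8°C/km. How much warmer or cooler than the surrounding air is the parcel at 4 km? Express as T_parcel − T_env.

-6.72°C (parcel cooler than environment)

Parcel:
  1200 → 4000 m (dry, 9.8°C/km): ΔT = -9.8 × 2.8 = -27.44°C → T = -10.24°C
Environment:
  1200 → 4000 m (environment, 7.4°C/km): ΔT = -7.4 × 2.8 = -20.72°C → T = -3.52°C
T_parcel − T_env = -10.24 − (-3.52) = -6.72°C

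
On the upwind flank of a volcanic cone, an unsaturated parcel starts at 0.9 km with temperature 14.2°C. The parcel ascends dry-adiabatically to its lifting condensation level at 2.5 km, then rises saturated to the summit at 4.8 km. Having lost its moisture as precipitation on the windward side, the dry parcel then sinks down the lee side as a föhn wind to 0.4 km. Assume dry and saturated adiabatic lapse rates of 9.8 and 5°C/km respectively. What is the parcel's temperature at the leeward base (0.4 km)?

30.14°C

900 → 2500 m (dry, 9.8°C/km): ΔT = -9.8 × 1.6 = -15.68°C → T = -1.48°C
2500 → 4800 m (saturated, 5°C/km): ΔT = -5 × 2.3 = -11.5°C → T = -12.98°C
4800 → 400 m (dry descent, 9.8°C/km): ΔT = +9.8 × 4.4 = +43.12°C → T = 30.14°C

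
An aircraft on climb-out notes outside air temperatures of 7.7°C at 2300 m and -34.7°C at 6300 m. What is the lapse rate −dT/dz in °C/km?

10.6°C/km

Γ = −ΔT/Δz = (7.7 − (-34.7)) / (6300 − 2300) m
  = 42.4°C / 4 km = 10.6°C/km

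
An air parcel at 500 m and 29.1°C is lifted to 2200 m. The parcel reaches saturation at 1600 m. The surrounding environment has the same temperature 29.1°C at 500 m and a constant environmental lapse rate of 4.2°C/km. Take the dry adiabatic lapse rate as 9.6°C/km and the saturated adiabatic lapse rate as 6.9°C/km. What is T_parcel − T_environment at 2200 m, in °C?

Parcel:
  Dry to 1600 m: -9.6 × 1.1 km = -10.56°C, so T = 18.54°C.
  Saturated to 2200 m: -6.9 × 0.6 km = -4.14°C, so T = 14.4°C.
Environment:
  Environment to 2200 m: -4.2 × 1.7 km = -7.14°C, so T = 21.96°C.
T_parcel − T_env = 14.4 − 21.96 = -7.56°C

-7.56°C (parcel cooler than environment)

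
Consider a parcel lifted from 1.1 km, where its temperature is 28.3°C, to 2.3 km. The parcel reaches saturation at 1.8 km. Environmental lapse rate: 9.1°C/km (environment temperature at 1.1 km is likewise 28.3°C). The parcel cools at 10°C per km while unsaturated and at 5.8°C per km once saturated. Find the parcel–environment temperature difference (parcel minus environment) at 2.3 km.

+1.02°C (parcel warmer than environment)

Parcel:
  1100 → 1800 m (dry, 10°C/km): ΔT = -10 × 0.7 = -7°C → T = 21.3°C
  1800 → 2300 m (saturated, 5.8°C/km): ΔT = -5.8 × 0.5 = -2.9°C → T = 18.4°C
Environment:
  1100 → 2300 m (environment, 9.1°C/km): ΔT = -9.1 × 1.2 = -10.92°C → T = 17.38°C
T_parcel − T_env = 18.4 − 17.38 = +1.02°C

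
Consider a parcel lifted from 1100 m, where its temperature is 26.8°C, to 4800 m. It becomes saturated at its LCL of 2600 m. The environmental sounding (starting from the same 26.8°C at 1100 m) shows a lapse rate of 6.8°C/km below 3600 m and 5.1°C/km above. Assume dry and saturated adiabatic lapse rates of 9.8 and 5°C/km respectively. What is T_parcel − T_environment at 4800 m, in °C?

Parcel:
  Dry to 2600 m: -9.8 × 1.5 km = -14.7°C, so T = 12.1°C.
  Saturated to 4800 m: -5 × 2.2 km = -11°C, so T = 1.1°C.
Environment:
  Environment, lower layer to 3600 m: -6.8 × 2.5 km = -17°C, so T = 9.8°C.
  Environment, upper layer to 4800 m: -5.1 × 1.2 km = -6.12°C, so T = 3.68°C.
T_parcel − T_env = 1.1 − 3.68 = -2.58°C

-2.58°C (parcel cooler than environment)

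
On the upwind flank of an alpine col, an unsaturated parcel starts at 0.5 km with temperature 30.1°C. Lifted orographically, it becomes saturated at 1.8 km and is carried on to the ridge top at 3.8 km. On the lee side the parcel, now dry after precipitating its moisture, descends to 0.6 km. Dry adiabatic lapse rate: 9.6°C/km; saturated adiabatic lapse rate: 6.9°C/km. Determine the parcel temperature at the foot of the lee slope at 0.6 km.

34.54°C

500–1800 m, dry: Δz = 1.3 km ⇒ ΔT = -12.48°C; T = 17.62°C
1800–3800 m, saturated: Δz = 2 km ⇒ ΔT = -13.8°C; T = 3.82°C
3800–600 m, dry descent: Δz = 3.2 km ⇒ ΔT = +30.72°C; T = 34.54°C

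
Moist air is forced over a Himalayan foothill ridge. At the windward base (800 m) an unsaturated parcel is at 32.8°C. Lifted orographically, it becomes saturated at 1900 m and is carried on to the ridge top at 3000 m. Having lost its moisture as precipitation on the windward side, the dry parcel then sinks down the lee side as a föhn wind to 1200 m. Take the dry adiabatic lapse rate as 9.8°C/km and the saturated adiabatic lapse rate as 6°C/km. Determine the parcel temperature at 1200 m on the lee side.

800–1900 m, dry: Δz = 1.1 km ⇒ ΔT = -10.78°C; T = 22.02°C
1900–3000 m, saturated: Δz = 1.1 km ⇒ ΔT = -6.6°C; T = 15.42°C
3000–1200 m, dry descent: Δz = 1.8 km ⇒ ΔT = +17.64°C; T = 33.06°C

33.06°C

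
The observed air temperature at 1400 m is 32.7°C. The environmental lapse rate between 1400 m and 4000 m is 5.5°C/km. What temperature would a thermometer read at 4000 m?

18.4°C

From 1400 m to 4000 m (environmental): cools by 5.5 × 2.6 = 14.3°C, giving 18.4°C.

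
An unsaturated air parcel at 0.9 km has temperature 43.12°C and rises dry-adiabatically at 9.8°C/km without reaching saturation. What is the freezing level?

Height above start = (43.12 − 0) / 9.8 = 4.4 km
Altitude = 900 m + 4400 m = 5300 m

5.3 km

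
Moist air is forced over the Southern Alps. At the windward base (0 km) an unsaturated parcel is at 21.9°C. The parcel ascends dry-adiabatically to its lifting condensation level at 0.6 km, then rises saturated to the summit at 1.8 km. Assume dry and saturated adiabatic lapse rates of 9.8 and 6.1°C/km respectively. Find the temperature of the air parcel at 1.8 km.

8.7°C

0–600 m, dry: Δz = 0.6 km ⇒ ΔT = -5.88°C; T = 16.02°C
600–1800 m, saturated: Δz = 1.2 km ⇒ ΔT = -7.32°C; T = 8.7°C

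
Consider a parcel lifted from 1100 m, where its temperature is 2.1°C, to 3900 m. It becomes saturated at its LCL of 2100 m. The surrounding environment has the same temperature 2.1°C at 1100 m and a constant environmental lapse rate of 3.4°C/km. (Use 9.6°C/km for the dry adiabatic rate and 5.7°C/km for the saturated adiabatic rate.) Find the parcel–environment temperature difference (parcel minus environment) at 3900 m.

Parcel:
  From 1100 m to 2100 m (dry): cools by 9.6 × 1 = 9.6°C, giving -7.5°C.
  From 2100 m to 3900 m (saturated): cools by 5.7 × 1.8 = 10.26°C, giving -17.76°C.
Environment:
  From 1100 m to 3900 m (environment): cools by 3.4 × 2.8 = 9.52°C, giving -7.42°C.
T_parcel − T_env = -17.76 − (-7.42) = -10.34°C

-10.34°C (parcel cooler than environment)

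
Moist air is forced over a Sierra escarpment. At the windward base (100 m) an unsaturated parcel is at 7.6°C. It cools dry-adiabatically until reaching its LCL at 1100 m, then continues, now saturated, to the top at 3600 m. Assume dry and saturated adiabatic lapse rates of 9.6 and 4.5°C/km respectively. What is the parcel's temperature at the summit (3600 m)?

100 → 1100 m (dry, 9.6°C/km): ΔT = -9.6 × 1 = -9.6°C → T = -2°C
1100 → 3600 m (saturated, 4.5°C/km): ΔT = -4.5 × 2.5 = -11.25°C → T = -13.25°C

-13.25°C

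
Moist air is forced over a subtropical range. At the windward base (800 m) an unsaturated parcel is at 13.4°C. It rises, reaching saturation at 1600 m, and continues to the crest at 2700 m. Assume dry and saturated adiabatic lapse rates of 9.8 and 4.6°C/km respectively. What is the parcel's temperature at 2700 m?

From 800 m to 1600 m (dry): cools by 9.8 × 0.8 = 7.84°C, giving 5.56°C.
From 1600 m to 2700 m (saturated): cools by 4.6 × 1.1 = 5.06°C, giving 0.5°C.

0.5°C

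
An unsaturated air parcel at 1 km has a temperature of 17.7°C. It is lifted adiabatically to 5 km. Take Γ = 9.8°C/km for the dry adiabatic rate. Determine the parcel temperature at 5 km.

1000 → 5000 m (dry adiabatic, 9.8°C/km): ΔT = -9.8 × 4 = -39.2°C → T = -21.5°C

-21.5°C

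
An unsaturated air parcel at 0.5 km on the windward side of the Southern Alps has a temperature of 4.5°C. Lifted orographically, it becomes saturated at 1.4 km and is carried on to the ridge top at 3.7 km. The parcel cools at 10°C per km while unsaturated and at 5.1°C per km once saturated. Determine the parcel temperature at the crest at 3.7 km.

Dry to 1400 m: -10 × 0.9 km = -9°C, so T = -4.5°C.
Saturated to 3700 m: -5.1 × 2.3 km = -11.73°C, so T = -16.23°C.

-16.23°C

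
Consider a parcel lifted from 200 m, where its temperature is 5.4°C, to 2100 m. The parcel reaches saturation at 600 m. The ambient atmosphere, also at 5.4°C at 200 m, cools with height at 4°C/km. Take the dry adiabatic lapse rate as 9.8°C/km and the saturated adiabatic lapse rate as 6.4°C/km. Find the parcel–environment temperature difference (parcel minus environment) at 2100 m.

Parcel:
  Dry to 600 m: -9.8 × 0.4 km = -3.92°C, so T = 1.48°C.
  Saturated to 2100 m: -6.4 × 1.5 km = -9.6°C, so T = -8.12°C.
Environment:
  Environment to 2100 m: -4 × 1.9 km = -7.6°C, so T = -2.2°C.
T_parcel − T_env = -8.12 − (-2.2) = -5.92°C

-5.92°C (parcel cooler than environment)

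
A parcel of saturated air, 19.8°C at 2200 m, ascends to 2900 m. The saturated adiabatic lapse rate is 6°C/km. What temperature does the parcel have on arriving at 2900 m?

15.6°C

Saturated adiabatic to 2900 m: -6 × 0.7 km = -4.2°C, so T = 15.6°C.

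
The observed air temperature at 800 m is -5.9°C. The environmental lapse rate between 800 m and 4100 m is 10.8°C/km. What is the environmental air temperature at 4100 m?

800–4100 m, environmental: Δz = 3.3 km ⇒ ΔT = -35.64°C; T = -41.54°C

-41.54°C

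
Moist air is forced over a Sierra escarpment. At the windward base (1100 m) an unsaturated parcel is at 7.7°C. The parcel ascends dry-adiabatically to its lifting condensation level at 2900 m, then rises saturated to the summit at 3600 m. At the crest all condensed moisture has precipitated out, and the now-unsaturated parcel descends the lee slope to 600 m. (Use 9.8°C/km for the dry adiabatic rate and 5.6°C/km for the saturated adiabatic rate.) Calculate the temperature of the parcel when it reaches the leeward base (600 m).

From 1100 m to 2900 m (dry): cools by 9.8 × 1.8 = 17.64°C, giving -9.94°C.
From 2900 m to 3600 m (saturated): cools by 5.6 × 0.7 = 3.92°C, giving -13.86°C.
From 3600 m to 600 m (dry descent): warms by 9.8 × 3 = 29.4°C, giving 15.54°C.

15.54°C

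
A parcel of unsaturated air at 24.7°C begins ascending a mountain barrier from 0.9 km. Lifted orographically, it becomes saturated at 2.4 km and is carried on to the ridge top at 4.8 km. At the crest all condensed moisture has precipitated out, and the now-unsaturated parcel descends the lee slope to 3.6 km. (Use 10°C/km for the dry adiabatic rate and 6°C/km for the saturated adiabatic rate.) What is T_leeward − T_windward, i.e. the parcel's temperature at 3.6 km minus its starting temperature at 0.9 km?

900–2400 m, dry: Δz = 1.5 km ⇒ ΔT = -15°C; T = 9.7°C
2400–4800 m, saturated: Δz = 2.4 km ⇒ ΔT = -14.4°C; T = -4.7°C
4800–3600 m, dry descent: Δz = 1.2 km ⇒ ΔT = +12°C; T = 7.3°C
Net change vs windward start: 7.3 − 24.7 = -17.4°C

-17.4°C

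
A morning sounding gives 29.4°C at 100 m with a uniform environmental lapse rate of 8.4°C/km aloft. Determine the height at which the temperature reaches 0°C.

Height above start = (29.4 − 0) / 8.4 = 3.5 km
Altitude = 100 m + 3500 m = 3600 m

3600 m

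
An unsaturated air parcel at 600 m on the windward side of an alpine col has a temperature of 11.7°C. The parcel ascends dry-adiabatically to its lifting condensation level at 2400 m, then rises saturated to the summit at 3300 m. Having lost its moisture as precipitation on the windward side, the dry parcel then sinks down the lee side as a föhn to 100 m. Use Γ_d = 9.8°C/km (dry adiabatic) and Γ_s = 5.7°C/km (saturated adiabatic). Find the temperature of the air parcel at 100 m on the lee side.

600–2400 m, dry: Δz = 1.8 km ⇒ ΔT = -17.64°C; T = -5.94°C
2400–3300 m, saturated: Δz = 0.9 km ⇒ ΔT = -5.13°C; T = -11.07°C
3300–100 m, dry descent: Δz = 3.2 km ⇒ ΔT = +31.36°C; T = 20.29°C

20.29°C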